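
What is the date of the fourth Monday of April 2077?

April 26, 2077

April 1, 2077 is a Thursday.
The first Monday is therefore April 5 (4 days later).
The fourth Monday is 5 + 3×7 = April 26.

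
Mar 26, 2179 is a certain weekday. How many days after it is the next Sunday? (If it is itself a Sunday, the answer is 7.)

Mar 26, 2179 is a Friday.
From Friday to the next Sunday is 2 days.

2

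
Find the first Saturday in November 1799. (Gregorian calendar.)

November 1, 1799 is a Friday.
The first Saturday is therefore November 2 (1 days later).

November 2, 1799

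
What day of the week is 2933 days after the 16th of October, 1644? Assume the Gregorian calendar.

Sunday

Oct 16, 1644 is a Sunday.
2933 mod 7 = 0, so 2933 days after a Sunday is Sunday + 0 = Sunday.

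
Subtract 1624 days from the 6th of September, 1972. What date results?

March 27, 1968

−366 (one year; includes Feb 29, 1972) → Sep 6, 1971 (1258 left).
−365 (one year) → Sep 6, 1970 (893 left).
−365 (one year) → Sep 6, 1969 (528 left).
−365 (one year) → Sep 6, 1968 (163 left).
−6 → Aug 31, 1968 (end of Aug, 31 days; 157 left).
−31 → Jul 31, 1968 (end of Jul, 31 days; 126 left).
−31 → Jun 30, 1968 (end of Jun, 30 days; 95 left).
−30 → May 31, 1968 (end of May, 31 days; 65 left).
−31 → Apr 30, 1968 (end of Apr, 30 days; 34 left).
−30 → Mar 31, 1968 (end of Mar, 31 days; 4 left).
−4 → Mar 27, 1968.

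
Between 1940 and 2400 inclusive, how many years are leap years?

Multiples of 4 in [1940,2400]: 116.
Of those, multiples of 100: 5 (not leap unless ÷400).
Multiples of 400: 2.
Leap years = 116 − 5 + 2 = 113.

113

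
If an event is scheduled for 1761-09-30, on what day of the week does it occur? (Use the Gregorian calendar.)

Doomsday rule: the anchor day for the 1700s is Sunday. For year 61: 61÷12 = 5 r 1, and 1÷4 = 0, so 5+1+0 = 6.
Sunday + 6 ≡ Saturday — that's 1761's doomsday.
In September the doomsday date is Sep 5.
Sep 30 is 25 days after Sep 5; 25 mod 7 = 4, so Saturday + 4 = Wednesday.

Wednesday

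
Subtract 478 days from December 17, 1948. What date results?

−366 (one year; includes Feb 29, 1948) → Dec 17, 1947 (112 left).
−17 → Nov 30, 1947 (end of Nov, 30 days; 95 left).
−30 → Oct 31, 1947 (end of Oct, 31 days; 65 left).
−31 → Sep 30, 1947 (end of Sep, 30 days; 34 left).
−30 → Aug 31, 1947 (end of Aug, 31 days; 4 left).
−4 → Aug 27, 1947.

August 27, 1947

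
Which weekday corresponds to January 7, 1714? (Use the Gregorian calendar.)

Sunday

Doomsday rule: the anchor day for the 1700s is Sunday. For year 14: 14÷12 = 1 r 2, and 2÷4 = 0, so 1+2+0 = 3.
Sunday + 3 ≡ Wednesday — that's 1714's doomsday.
In January the doomsday date is Jan 3 (1714 is not a leap year).
Jan 7 is 4 days after Jan 3; 4 mod 7 = 4, so Wednesday + 4 = Sunday.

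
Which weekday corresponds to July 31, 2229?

Friday

Doomsday rule: the anchor day for the 2200s is Friday. For year 29: 29÷12 = 2 r 5, and 5÷4 = 1, so 2+5+1 = 8.
Friday + 8 ≡ Saturday — that's 2229's doomsday.
In July the doomsday date is Jul 11.
Jul 31 is 20 days after Jul 11; 20 mod 7 = 6, so Saturday + 6 = Friday.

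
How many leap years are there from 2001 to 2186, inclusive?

Multiples of 4 in [2001,2186]: 46.
Of those, multiples of 100: 1 (not leap unless ÷400).
Multiples of 400: 0.
Leap years = 46 − 1 + 0 = 45.

45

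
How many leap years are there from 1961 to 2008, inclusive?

12

Multiples of 4 in [1961,2008]: 12.
Of those, multiples of 100: 1 (not leap unless ÷400).
Multiples of 400: 1.
Leap years = 12 − 1 + 1 = 12.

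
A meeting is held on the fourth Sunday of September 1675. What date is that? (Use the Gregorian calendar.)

September 22, 1675

September 1, 1675 is a Sunday.
The first Sunday is therefore September 1 (same day).
The fourth Sunday is 1 + 3×7 = September 22.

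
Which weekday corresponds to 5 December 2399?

Sunday

Doomsday rule: the anchor day for the 2300s is Wednesday. For year 99: 99÷12 = 8 r 3, and 3÷4 = 0, so 8+3+0 = 11.
Wednesday + 11 ≡ Sunday — that's 2399's doomsday.
In December the doomsday date is Dec 12.
Dec 5 is 7 days before Dec 12; 7 mod 7 = 0, so Sunday − 0 = Sunday.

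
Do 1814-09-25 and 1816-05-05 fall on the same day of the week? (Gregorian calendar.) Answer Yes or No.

From Sep 25, 1814 to May 5, 1816 is 588 days.
588 mod 7 = 0, so they are the same weekday.
(Sep 25, 1814 is a Sunday; May 5, 1816 is a Sunday.)

Yes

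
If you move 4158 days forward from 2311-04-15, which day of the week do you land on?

First find the weekday of Apr 15, 2311. Doomsday rule: the anchor day for the 2300s is Wednesday. For year 11: 11÷12 = 0 r 11, and 11÷4 = 2, so 0+11+2 = 13.
Wednesday + 13 ≡ Tuesday — that's 2311's doomsday.
In April the doomsday date is Apr 4.
Apr 15 is 11 days after Apr 4; 11 mod 7 = 4, so Tuesday + 4 = Saturday.
4158 mod 7 = 0, so 4158 days after a Saturday is Saturday + 0 = Saturday.

Saturday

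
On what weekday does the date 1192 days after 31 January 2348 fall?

First find the weekday of Jan 31, 2348. Doomsday rule: the anchor day for the 2300s is Wednesday. For year 48: 48÷12 = 4 r 0, and 0÷4 = 0, so 4+0+0 = 4.
Wednesday + 4 ≡ Sunday — that's 2348's doomsday.
In January the doomsday date is Jan 4 (2348 is a leap year (divisible by 4)).
Jan 31 is 27 days after Jan 4; 27 mod 7 = 6, so Sunday + 6 = Saturday.
1192 mod 7 = 2, so 1192 days after a Saturday is Saturday + 2 = Monday.

Monday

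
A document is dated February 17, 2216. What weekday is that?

Doomsday rule: the anchor day for the 2200s is Friday. For year 16: 16÷12 = 1 r 4, and 4÷4 = 1, so 1+4+1 = 6.
Friday + 6 ≡ Thursday — that's 2216's doomsday.
In February the doomsday date is Feb 29 (2216 is a leap year (divisible by 4)).
Feb 17 is 12 days before Feb 29; 12 mod 7 = 5, so Thursday − 5 = Saturday.

Saturday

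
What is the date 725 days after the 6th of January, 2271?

+365 (one year) → Jan 6, 2272 (360 left).
Jan has 31 days: +26 → Feb 1, 2272 (334 left).
Feb has 29 days: +29 → Mar 1, 2272 (305 left).
Mar has 31 days: +31 → Apr 1, 2272 (274 left).
Apr has 30 days: +30 → May 1, 2272 (244 left).
May has 31 days: +31 → Jun 1, 2272 (213 left).
Jun has 30 days: +30 → Jul 1, 2272 (183 left).
Jul has 31 days: +31 → Aug 1, 2272 (152 left).
Aug has 31 days: +31 → Sep 1, 2272 (121 left).
Sep has 30 days: +30 → Oct 1, 2272 (91 left).
Oct has 31 days: +31 → Nov 1, 2272 (60 left).
Nov has 30 days: +30 → Dec 1, 2272 (30 left).
+30 → Dec 31, 2272.

December 31, 2272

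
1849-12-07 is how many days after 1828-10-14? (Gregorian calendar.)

Oct 14, 1828 → Oct 14, 1829: 365 days.
Oct 14, 1829 → Oct 14, 1830: 365 days.
Oct 14, 1830 → Oct 14, 1831: 365 days.
Oct 14, 1831 → Oct 14, 1832: 366 days (Feb 29, 1832 is in that span).
Oct 14, 1832 → Oct 14, 1833: 365 days.
Oct 14, 1833 → Oct 14, 1834: 365 days.
Oct 14, 1834 → Oct 14, 1835: 365 days.
Oct 14, 1835 → Oct 14, 1836: 366 days (Feb 29, 1836 is in that span).
Oct 14, 1836 → Oct 14, 1837: 365 days.
Oct 14, 1837 → Oct 14, 1838: 365 days.
Oct 14, 1838 → Oct 14, 1839: 365 days.
Oct 14, 1839 → Oct 14, 1840: 366 days (Feb 29, 1840 is in that span).
Oct 14, 1840 → Oct 14, 1841: 365 days.
Oct 14, 1841 → Oct 14, 1842: 365 days.
Oct 14, 1842 → Oct 14, 1843: 365 days.
Oct 14, 1843 → Oct 14, 1844: 366 days (Feb 29, 1844 is in that span).
Oct 14, 1844 → Oct 14, 1845: 365 days.
Oct 14, 1845 → Oct 14, 1846: 365 days.
Oct 14, 1846 → Oct 14, 1847: 365 days.
Oct 14, 1847 → Oct 14, 1848: 366 days (Feb 29, 1848 is in that span).
Oct 14, 1848 → Oct 14, 1849: 365 days.
Oct 14, 1849 → Nov 14, 1849: 31 days (October has 31).
Nov 14, 1849 → Dec 7, 1849: 23 days.
Total: 7724 days.

7724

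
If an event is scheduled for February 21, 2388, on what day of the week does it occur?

Sunday

Doomsday rule: the anchor day for the 2300s is Wednesday. For year 88: 88÷12 = 7 r 4, and 4÷4 = 1, so 7+4+1 = 12.
Wednesday + 12 ≡ Monday — that's 2388's doomsday.
In February the doomsday date is Feb 29 (2388 is a leap year (divisible by 4)).
Feb 21 is 8 days before Feb 29; 8 mod 7 = 1, so Monday − 1 = Sunday.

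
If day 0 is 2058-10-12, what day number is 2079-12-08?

7727

Oct 12, 2058 → Oct 12, 2059: 365 days.
Oct 12, 2059 → Oct 12, 2060: 366 days (Feb 29, 2060 is in that span).
Oct 12, 2060 → Oct 12, 2061: 365 days.
Oct 12, 2061 → Oct 12, 2062: 365 days.
Oct 12, 2062 → Oct 12, 2063: 365 days.
Oct 12, 2063 → Oct 12, 2064: 366 days (Feb 29, 2064 is in that span).
Oct 12, 2064 → Oct 12, 2065: 365 days.
Oct 12, 2065 → Oct 12, 2066: 365 days.
Oct 12, 2066 → Oct 12, 2067: 365 days.
Oct 12, 2067 → Oct 12, 2068: 366 days (Feb 29, 2068 is in that span).
Oct 12, 2068 → Oct 12, 2069: 365 days.
Oct 12, 2069 → Oct 12, 2070: 365 days.
Oct 12, 2070 → Oct 12, 2071: 365 days.
Oct 12, 2071 → Oct 12, 2072: 366 days (Feb 29, 2072 is in that span).
Oct 12, 2072 → Oct 12, 2073: 365 days.
Oct 12, 2073 → Oct 12, 2074: 365 days.
Oct 12, 2074 → Oct 12, 2075: 365 days.
Oct 12, 2075 → Oct 12, 2076: 366 days (Feb 29, 2076 is in that span).
Oct 12, 2076 → Oct 12, 2077: 365 days.
Oct 12, 2077 → Oct 12, 2078: 365 days.
Oct 12, 2078 → Oct 12, 2079: 365 days.
Oct 12, 2079 → Nov 12, 2079: 31 days (October has 31).
Nov 12, 2079 → Dec 8, 2079: 26 days.
Total: 7727 days.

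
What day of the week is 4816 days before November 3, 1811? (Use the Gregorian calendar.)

Nov 3, 1811 is a Sunday.
4816 mod 7 = 0, so 4816 days before a Sunday is Sunday − 0 = Sunday.

Sunday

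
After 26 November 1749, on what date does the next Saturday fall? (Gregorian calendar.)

November 29, 1749

Nov 26, 1749 is a Wednesday.
From Wednesday to the next Saturday is 3 days.
Nov 26, 1749 + 3 = Nov 29, 1749.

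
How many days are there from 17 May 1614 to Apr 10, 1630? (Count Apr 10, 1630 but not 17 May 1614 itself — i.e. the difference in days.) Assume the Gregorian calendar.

May 17, 1614 → May 17, 1615: 365 days.
May 17, 1615 → May 17, 1616: 366 days (Feb 29, 1616 is in that span).
May 17, 1616 → May 17, 1617: 365 days.
May 17, 1617 → May 17, 1618: 365 days.
May 17, 1618 → May 17, 1619: 365 days.
May 17, 1619 → May 17, 1620: 366 days (Feb 29, 1620 is in that span).
May 17, 1620 → May 17, 1621: 365 days.
May 17, 1621 → May 17, 1622: 365 days.
May 17, 1622 → May 17, 1623: 365 days.
May 17, 1623 → May 17, 1624: 366 days (Feb 29, 1624 is in that span).
May 17, 1624 → May 17, 1625: 365 days.
May 17, 1625 → May 17, 1626: 365 days.
May 17, 1626 → May 17, 1627: 365 days.
May 17, 1627 → May 17, 1628: 366 days (Feb 29, 1628 is in that span).
May 17, 1628 → May 17, 1629: 365 days.
May 17, 1629 → Jun 17, 1629: 31 days (May has 31).
Jun 17, 1629 → Jul 17, 1629: 30 days (June has 30).
Jul 17, 1629 → Aug 17, 1629: 31 days (July has 31).
Aug 17, 1629 → Sep 17, 1629: 31 days (August has 31).
Sep 17, 1629 → Oct 17, 1629: 30 days (September has 30).
Oct 17, 1629 → Nov 17, 1629: 31 days (October has 31).
Nov 17, 1629 → Dec 17, 1629: 30 days (November has 30).
Dec 17, 1629 → Jan 17, 1630: 31 days (December has 31).
Jan 17, 1630 → Feb 17, 1630: 31 days (January has 31).
Feb 17, 1630 → Mar 17, 1630: 28 days (February has 28).
Mar 17, 1630 → Apr 10, 1630: 24 days.
Total: 5807 days.

5807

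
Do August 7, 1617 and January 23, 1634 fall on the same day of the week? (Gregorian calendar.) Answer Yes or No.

From Aug 7, 1617 to Jan 23, 1634 is 6013 days.
6013 mod 7 = 0, so they are the same weekday.
(Aug 7, 1617 is a Monday; Jan 23, 1634 is a Monday.)

Yes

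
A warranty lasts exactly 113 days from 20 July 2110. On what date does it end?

Jul has 31 days: +12 → Aug 1, 2110 (101 left).
Aug has 31 days: +31 → Sep 1, 2110 (70 left).
Sep has 30 days: +30 → Oct 1, 2110 (40 left).
Oct has 31 days: +31 → Nov 1, 2110 (9 left).
+9 → Nov 10, 2110.

November 10, 2110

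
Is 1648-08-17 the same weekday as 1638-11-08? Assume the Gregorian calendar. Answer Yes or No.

Yes

From Nov 8, 1638 to Aug 17, 1648 is 3570 days.
3570 mod 7 = 0, so they are the same weekday.
(Nov 8, 1638 is a Monday; Aug 17, 1648 is a Monday.)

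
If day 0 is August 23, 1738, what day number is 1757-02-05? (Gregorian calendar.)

Aug 23, 1738 → Aug 23, 1739: 365 days.
Aug 23, 1739 → Aug 23, 1740: 366 days (Feb 29, 1740 is in that span).
Aug 23, 1740 → Aug 23, 1741: 365 days.
Aug 23, 1741 → Aug 23, 1742: 365 days.
Aug 23, 1742 → Aug 23, 1743: 365 days.
Aug 23, 1743 → Aug 23, 1744: 366 days (Feb 29, 1744 is in that span).
Aug 23, 1744 → Aug 23, 1745: 365 days.
Aug 23, 1745 → Aug 23, 1746: 365 days.
Aug 23, 1746 → Aug 23, 1747: 365 days.
Aug 23, 1747 → Aug 23, 1748: 366 days (Feb 29, 1748 is in that span).
Aug 23, 1748 → Aug 23, 1749: 365 days.
Aug 23, 1749 → Aug 23, 1750: 365 days.
Aug 23, 1750 → Aug 23, 1751: 365 days.
Aug 23, 1751 → Aug 23, 1752: 366 days (Feb 29, 1752 is in that span).
Aug 23, 1752 → Aug 23, 1753: 365 days.
Aug 23, 1753 → Aug 23, 1754: 365 days.
Aug 23, 1754 → Aug 23, 1755: 365 days.
Aug 23, 1755 → Aug 23, 1756: 366 days (Feb 29, 1756 is in that span).
Aug 23, 1756 → Sep 23, 1756: 31 days (August has 31).
Sep 23, 1756 → Oct 23, 1756: 30 days (September has 30).
Oct 23, 1756 → Nov 23, 1756: 31 days (October has 31).
Nov 23, 1756 → Dec 23, 1756: 30 days (November has 30).
Dec 23, 1756 → Jan 23, 1757: 31 days (December has 31).
Jan 23, 1757 → Feb 5, 1757: 13 days.
Total: 6741 days.

6741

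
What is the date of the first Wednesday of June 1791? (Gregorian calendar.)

June 1, 1791

June 1, 1791 is a Wednesday.
The first Wednesday is therefore June 1 (same day).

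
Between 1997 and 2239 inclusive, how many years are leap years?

Multiples of 4 in [1997,2239]: 60.
Of those, multiples of 100: 3 (not leap unless ÷400).
Multiples of 400: 1.
Leap years = 60 − 3 + 1 = 58.

58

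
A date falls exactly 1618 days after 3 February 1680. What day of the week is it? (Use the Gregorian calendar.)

Feb 3, 1680 is a Saturday.
1618 mod 7 = 1, so 1618 days after a Saturday is Saturday + 1 = Sunday.

Sunday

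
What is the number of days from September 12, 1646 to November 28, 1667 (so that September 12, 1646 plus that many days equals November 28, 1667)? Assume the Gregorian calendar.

7747

Sep 12, 1646 → Sep 12, 1647: 365 days.
Sep 12, 1647 → Sep 12, 1648: 366 days (Feb 29, 1648 is in that span).
Sep 12, 1648 → Sep 12, 1649: 365 days.
Sep 12, 1649 → Sep 12, 1650: 365 days.
Sep 12, 1650 → Sep 12, 1651: 365 days.
Sep 12, 1651 → Sep 12, 1652: 366 days (Feb 29, 1652 is in that span).
Sep 12, 1652 → Sep 12, 1653: 365 days.
Sep 12, 1653 → Sep 12, 1654: 365 days.
Sep 12, 1654 → Sep 12, 1655: 365 days.
Sep 12, 1655 → Sep 12, 1656: 366 days (Feb 29, 1656 is in that span).
Sep 12, 1656 → Sep 12, 1657: 365 days.
Sep 12, 1657 → Sep 12, 1658: 365 days.
Sep 12, 1658 → Sep 12, 1659: 365 days.
Sep 12, 1659 → Sep 12, 1660: 366 days (Feb 29, 1660 is in that span).
Sep 12, 1660 → Sep 12, 1661: 365 days.
Sep 12, 1661 → Sep 12, 1662: 365 days.
Sep 12, 1662 → Sep 12, 1663: 365 days.
Sep 12, 1663 → Sep 12, 1664: 366 days (Feb 29, 1664 is in that span).
Sep 12, 1664 → Sep 12, 1665: 365 days.
Sep 12, 1665 → Sep 12, 1666: 365 days.
Sep 12, 1666 → Sep 12, 1667: 365 days.
Sep 12, 1667 → Oct 12, 1667: 30 days (September has 30).
Oct 12, 1667 → Nov 12, 1667: 31 days (October has 31).
Nov 12, 1667 → Nov 28, 1667: 16 days.
Total: 7747 days.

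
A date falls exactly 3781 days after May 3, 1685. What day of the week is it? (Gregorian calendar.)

Friday

May 3, 1685 is a Thursday.
3781 mod 7 = 1, so 3781 days after a Thursday is Thursday + 1 = Friday.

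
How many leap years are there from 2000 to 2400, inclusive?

Multiples of 4 in [2000,2400]: 101.
Of those, multiples of 100: 5 (not leap unless ÷400).
Multiples of 400: 2.
Leap years = 101 − 5 + 2 = 98.

98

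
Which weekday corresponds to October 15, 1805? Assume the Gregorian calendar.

January 1, 1805 is a Tuesday.
Jan 1, 1805 → Feb 1, 1805: 31 days (January has 31).
Feb 1, 1805 → Mar 1, 1805: 28 days (February has 28).
Mar 1, 1805 → Apr 1, 1805: 31 days (March has 31).
Apr 1, 1805 → May 1, 1805: 30 days (April has 30).
May 1, 1805 → Jun 1, 1805: 31 days (May has 31).
Jun 1, 1805 → Jul 1, 1805: 30 days (June has 30).
Jul 1, 1805 → Aug 1, 1805: 31 days (July has 31).
Aug 1, 1805 → Sep 1, 1805: 31 days (August has 31).
Sep 1, 1805 → Oct 1, 1805: 30 days (September has 30).
Oct 1, 1805 → Oct 15, 1805: 14 days.
Total: 287 days.
287 mod 7 = 0, so Tuesday + 0 = Tuesday.

Tuesday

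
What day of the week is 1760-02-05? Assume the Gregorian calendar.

Tuesday

Doomsday rule: the anchor day for the 1700s is Sunday. For year 60: 60÷12 = 5 r 0, and 0÷4 = 0, so 5+0+0 = 5.
Sunday + 5 ≡ Friday — that's 1760's doomsday.
In February the doomsday date is Feb 29 (1760 is a leap year (divisible by 4)).
Feb 5 is 24 days before Feb 29; 24 mod 7 = 3, so Friday − 3 = Tuesday.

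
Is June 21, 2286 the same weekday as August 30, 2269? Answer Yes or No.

From Aug 30, 2269 to Jun 21, 2286 is 6139 days.
6139 mod 7 = 0, so they are the same weekday.
(Aug 30, 2269 is a Monday; Jun 21, 2286 is a Monday.)

Yes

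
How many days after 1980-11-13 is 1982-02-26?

470

Nov 13, 1980 → Nov 13, 1981: 365 days.
Nov 13, 1981 → Dec 13, 1981: 30 days (November has 30).
Dec 13, 1981 → Jan 13, 1982: 31 days (December has 31).
Jan 13, 1982 → Feb 13, 1982: 31 days (January has 31).
Feb 13, 1982 → Feb 26, 1982: 13 days.
Total: 470 days.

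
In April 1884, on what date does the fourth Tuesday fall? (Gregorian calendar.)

April 22, 1884

April 1, 1884 is a Tuesday.
The first Tuesday is therefore April 1 (same day).
The fourth Tuesday is 1 + 3×7 = April 22.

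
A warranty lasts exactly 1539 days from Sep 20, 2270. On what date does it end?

December 7, 2274

+365 (one year) → Sep 20, 2271 (1174 left).
+366 (one year; includes Feb 29, 2272) → Sep 20, 2272 (808 left).
+365 (one year) → Sep 20, 2273 (443 left).
+365 (one year) → Sep 20, 2274 (78 left).
Sep has 30 days: +11 → Oct 1, 2274 (67 left).
Oct has 31 days: +31 → Nov 1, 2274 (36 left).
Nov has 30 days: +30 → Dec 1, 2274 (6 left).
+6 → Dec 7, 2274.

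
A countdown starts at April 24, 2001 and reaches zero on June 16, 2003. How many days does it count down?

783

Apr 24, 2001 → Apr 24, 2002: 365 days.
Apr 24, 2002 → Apr 24, 2003: 365 days.
Apr 24, 2003 → May 24, 2003: 30 days (April has 30).
May 24, 2003 → Jun 16, 2003: 23 days.
Total: 783 days.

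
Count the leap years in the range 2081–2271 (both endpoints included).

Multiples of 4 in [2081,2271]: 47.
Of those, multiples of 100: 2 (not leap unless ÷400).
Multiples of 400: 0.
Leap years = 47 − 2 + 0 = 45.

45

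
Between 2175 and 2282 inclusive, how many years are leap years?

26

Multiples of 4 in [2175,2282]: 27.
Of those, multiples of 100: 1 (not leap unless ÷400).
Multiples of 400: 0.
Leap years = 27 − 1 + 0 = 26.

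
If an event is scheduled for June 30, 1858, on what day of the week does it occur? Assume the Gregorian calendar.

Doomsday rule: the anchor day for the 1800s is Friday. For year 58: 58÷12 = 4 r 10, and 10÷4 = 2, so 4+10+2 = 16.
Friday + 16 ≡ Sunday — that's 1858's doomsday.
In June the doomsday date is Jun 6.
Jun 30 is 24 days after Jun 6; 24 mod 7 = 3, so Sunday + 3 = Wednesday.

Wednesday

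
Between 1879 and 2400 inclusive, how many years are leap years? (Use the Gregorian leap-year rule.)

127

Multiples of 4 in [1879,2400]: 131.
Of those, multiples of 100: 6 (not leap unless ÷400).
Multiples of 400: 2.
Leap years = 131 − 6 + 2 = 127.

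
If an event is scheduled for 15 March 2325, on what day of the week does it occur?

Doomsday rule: the anchor day for the 2300s is Wednesday. For year 25: 25÷12 = 2 r 1, and 1÷4 = 0, so 2+1+0 = 3.
Wednesday + 3 ≡ Saturday — that's 2325's doomsday.
In March the doomsday date is Mar 14.
Mar 15 is 1 day after Mar 14; 1 mod 7 = 1, so Saturday + 1 = Sunday.

Sunday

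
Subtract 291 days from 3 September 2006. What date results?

−3 → Aug 31, 2006 (end of Aug, 31 days; 288 left).
−31 → Jul 31, 2006 (end of Jul, 31 days; 257 left).
−31 → Jun 30, 2006 (end of Jun, 30 days; 226 left).
−30 → May 31, 2006 (end of May, 31 days; 196 left).
−31 → Apr 30, 2006 (end of Apr, 30 days; 165 left).
−30 → Mar 31, 2006 (end of Mar, 31 days; 135 left).
−31 → Feb 28, 2006 (end of Feb, 28 days; 104 left).
−28 → Jan 31, 2006 (end of Jan, 31 days; 76 left).
−31 → Dec 31, 2005 (end of Dec, 31 days; 45 left).
−31 → Nov 30, 2005 (end of Nov, 30 days; 14 left).
−14 → Nov 16, 2005.

November 16, 2005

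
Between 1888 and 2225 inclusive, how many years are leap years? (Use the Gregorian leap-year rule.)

Multiples of 4 in [1888,2225]: 85.
Of those, multiples of 100: 4 (not leap unless ÷400).
Multiples of 400: 1.
Leap years = 85 − 4 + 1 = 82.

82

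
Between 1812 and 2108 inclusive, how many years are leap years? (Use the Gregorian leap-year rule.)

73

Multiples of 4 in [1812,2108]: 75.
Of those, multiples of 100: 3 (not leap unless ÷400).
Multiples of 400: 1.
Leap years = 75 − 3 + 1 = 73.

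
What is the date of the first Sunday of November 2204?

November 4, 2204

November 1, 2204 is a Thursday.
The first Sunday is therefore November 4 (3 days later).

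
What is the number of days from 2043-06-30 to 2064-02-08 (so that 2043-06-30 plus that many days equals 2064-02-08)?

Jun 30, 2043 → Jun 30, 2044: 366 days (Feb 29, 2044 is in that span).
Jun 30, 2044 → Jun 30, 2045: 365 days.
Jun 30, 2045 → Jun 30, 2046: 365 days.
Jun 30, 2046 → Jun 30, 2047: 365 days.
Jun 30, 2047 → Jun 30, 2048: 366 days (Feb 29, 2048 is in that span).
Jun 30, 2048 → Jun 30, 2049: 365 days.
Jun 30, 2049 → Jun 30, 2050: 365 days.
Jun 30, 2050 → Jun 30, 2051: 365 days.
Jun 30, 2051 → Jun 30, 2052: 366 days (Feb 29, 2052 is in that span).
Jun 30, 2052 → Jun 30, 2053: 365 days.
Jun 30, 2053 → Jun 30, 2054: 365 days.
Jun 30, 2054 → Jun 30, 2055: 365 days.
Jun 30, 2055 → Jun 30, 2056: 366 days (Feb 29, 2056 is in that span).
Jun 30, 2056 → Jun 30, 2057: 365 days.
Jun 30, 2057 → Jun 30, 2058: 365 days.
Jun 30, 2058 → Jun 30, 2059: 365 days.
Jun 30, 2059 → Jun 30, 2060: 366 days (Feb 29, 2060 is in that span).
Jun 30, 2060 → Jun 30, 2061: 365 days.
Jun 30, 2061 → Jun 30, 2062: 365 days.
Jun 30, 2062 → Jun 30, 2063: 365 days.
Jun 30, 2063 → Jul 30, 2063: 30 days (June has 30).
Jul 30, 2063 → Aug 30, 2063: 31 days (July has 31).
Aug 30, 2063 → Sep 30, 2063: 31 days (August has 31).
Sep 30, 2063 → Oct 30, 2063: 30 days (September has 30).
Oct 30, 2063 → Nov 30, 2063: 31 days (October has 31).
Nov 30, 2063 → Dec 30, 2063: 30 days (November has 30).
Dec 30, 2063 → Jan 30, 2064: 31 days (December has 31).
Jan 30, 2064 → Feb 8, 2064: 9 days.
Total: 7528 days.

7528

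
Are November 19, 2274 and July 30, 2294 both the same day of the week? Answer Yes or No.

From Nov 19, 2274 to Jul 30, 2294 is 7193 days.
7193 mod 7 = 4, so they are different weekdays.
(Nov 19, 2274 is a Thursday; Jul 30, 2294 is a Monday.)

No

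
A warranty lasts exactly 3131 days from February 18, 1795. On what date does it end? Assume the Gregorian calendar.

September 16, 1803

+365 (one year) → Feb 18, 1796 (2766 left).
+366 (one year; includes Feb 29, 1796) → Feb 18, 1797 (2400 left).
+365 (one year) → Feb 18, 1798 (2035 left).
+365 (one year) → Feb 18, 1799 (1670 left).
+365 (one year) → Feb 18, 1800 (1305 left).
+365 (one year) → Feb 18, 1801 (940 left).
+365 (one year) → Feb 18, 1802 (575 left).
+365 (one year) → Feb 18, 1803 (210 left).
Feb has 28 days: +11 → Mar 1, 1803 (199 left).
Mar has 31 days: +31 → Apr 1, 1803 (168 left).
Apr has 30 days: +30 → May 1, 1803 (138 left).
May has 31 days: +31 → Jun 1, 1803 (107 left).
Jun has 30 days: +30 → Jul 1, 1803 (77 left).
Jul has 31 days: +31 → Aug 1, 1803 (46 left).
Aug has 31 days: +31 → Sep 1, 1803 (15 left).
+15 → Sep 16, 1803.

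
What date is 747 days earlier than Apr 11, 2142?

March 25, 2140

−365 (one year) → Apr 11, 2141 (382 left).
−11 → Mar 31, 2141 (end of Mar, 31 days; 371 left).
−31 → Feb 28, 2141 (end of Feb, 28 days; 340 left).
−28 → Jan 31, 2141 (end of Jan, 31 days; 312 left).
−31 → Dec 31, 2140 (end of Dec, 31 days; 281 left).
−31 → Nov 30, 2140 (end of Nov, 30 days; 250 left).
−30 → Oct 31, 2140 (end of Oct, 31 days; 220 left).
−31 → Sep 30, 2140 (end of Sep, 30 days; 189 left).
−30 → Aug 31, 2140 (end of Aug, 31 days; 159 left).
−31 → Jul 31, 2140 (end of Jul, 31 days; 128 left).
−31 → Jun 30, 2140 (end of Jun, 30 days; 97 left).
−30 → May 31, 2140 (end of May, 31 days; 67 left).
−31 → Apr 30, 2140 (end of Apr, 30 days; 36 left).
−30 → Mar 31, 2140 (end of Mar, 31 days; 6 left).
−6 → Mar 25, 2140.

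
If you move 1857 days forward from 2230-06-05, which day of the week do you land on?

Jun 5, 2230 is a Saturday.
1857 mod 7 = 2, so 1857 days after a Saturday is Saturday + 2 = Monday.

Monday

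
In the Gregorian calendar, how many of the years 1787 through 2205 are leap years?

Multiples of 4 in [1787,2205]: 105.
Of those, multiples of 100: 5 (not leap unless ÷400).
Multiples of 400: 1.
Leap years = 105 − 5 + 1 = 101.

101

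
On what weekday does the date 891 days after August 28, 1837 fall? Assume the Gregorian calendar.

Aug 28, 1837 is a Monday.
891 mod 7 = 2, so 891 days after a Monday is Monday + 2 = Wednesday.

Wednesday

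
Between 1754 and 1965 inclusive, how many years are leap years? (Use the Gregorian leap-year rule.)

51

Multiples of 4 in [1754,1965]: 53.
Of those, multiples of 100: 2 (not leap unless ÷400).
Multiples of 400: 0.
Leap years = 53 − 2 + 0 = 51.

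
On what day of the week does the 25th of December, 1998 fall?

January 1, 1998 is a Thursday.
Jan 1, 1998 → Feb 1, 1998: 31 days (January has 31).
Feb 1, 1998 → Mar 1, 1998: 28 days (February has 28).
Mar 1, 1998 → Apr 1, 1998: 31 days (March has 31).
Apr 1, 1998 → May 1, 1998: 30 days (April has 30).
May 1, 1998 → Jun 1, 1998: 31 days (May has 31).
Jun 1, 1998 → Jul 1, 1998: 30 days (June has 30).
Jul 1, 1998 → Aug 1, 1998: 31 days (July has 31).
Aug 1, 1998 → Sep 1, 1998: 31 days (August has 31).
Sep 1, 1998 → Oct 1, 1998: 30 days (September has 30).
Oct 1, 1998 → Nov 1, 1998: 31 days (October has 31).
Nov 1, 1998 → Dec 1, 1998: 30 days (November has 30).
Dec 1, 1998 → Dec 25, 1998: 24 days.
Total: 358 days.
358 mod 7 = 1, so Thursday + 1 = Friday.

Friday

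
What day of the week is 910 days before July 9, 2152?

Sunday

First find the weekday of Jul 9, 2152. Doomsday rule: the anchor day for the 2100s is Sunday. For year 52: 52÷12 = 4 r 4, and 4÷4 = 1, so 4+4+1 = 9.
Sunday + 9 ≡ Tuesday — that's 2152's doomsday.
In July the doomsday date is Jul 11.
Jul 9 is 2 days before Jul 11; 2 mod 7 = 2, so Tuesday − 2 = Sunday.
910 mod 7 = 0, so 910 days before a Sunday is Sunday − 0 = Sunday.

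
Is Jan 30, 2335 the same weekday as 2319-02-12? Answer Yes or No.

Yes

From Feb 12, 2319 to Jan 30, 2335 is 5831 days.
5831 mod 7 = 0, so they are the same weekday.
(Feb 12, 2319 is a Wednesday; Jan 30, 2335 is a Wednesday.)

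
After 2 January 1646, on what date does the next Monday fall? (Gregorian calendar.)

January 8, 1646

Jan 2, 1646 is a Tuesday.
From Tuesday to the next Monday is 6 days.
Jan 2, 1646 + 6 = Jan 8, 1646.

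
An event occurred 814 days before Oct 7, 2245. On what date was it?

−365 (one year) → Oct 7, 2244 (449 left).
−366 (one year; includes Feb 29, 2244) → Oct 7, 2243 (83 left).
−7 → Sep 30, 2243 (end of Sep, 30 days; 76 left).
−30 → Aug 31, 2243 (end of Aug, 31 days; 46 left).
−31 → Jul 31, 2243 (end of Jul, 31 days; 15 left).
−15 → Jul 16, 2243.

July 16, 2243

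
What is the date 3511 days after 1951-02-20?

October 1, 1960

+365 (one year) → Feb 20, 1952 (3146 left).
+366 (one year; includes Feb 29, 1952) → Feb 20, 1953 (2780 left).
+365 (one year) → Feb 20, 1954 (2415 left).
+365 (one year) → Feb 20, 1955 (2050 left).
+365 (one year) → Feb 20, 1956 (1685 left).
+366 (one year; includes Feb 29, 1956) → Feb 20, 1957 (1319 left).
+365 (one year) → Feb 20, 1958 (954 left).
+365 (one year) → Feb 20, 1959 (589 left).
+365 (one year) → Feb 20, 1960 (224 left).
Feb has 29 days: +10 → Mar 1, 1960 (214 left).
Mar has 31 days: +31 → Apr 1, 1960 (183 left).
Apr has 30 days: +30 → May 1, 1960 (153 left).
May has 31 days: +31 → Jun 1, 1960 (122 left).
Jun has 30 days: +30 → Jul 1, 1960 (92 left).
Jul has 31 days: +31 → Aug 1, 1960 (61 left).
Aug has 31 days: +31 → Sep 1, 1960 (30 left).
Sep has 30 days: +30 → Oct 1, 1960 (0 left).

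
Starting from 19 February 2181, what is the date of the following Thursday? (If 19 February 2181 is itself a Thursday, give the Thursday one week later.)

Feb 19, 2181 is a Monday.
From Monday to the next Thursday is 3 days.
Feb 19, 2181 + 3 = Feb 22, 2181.

February 22, 2181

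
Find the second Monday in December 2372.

December 11, 2372

December 1, 2372 is a Friday.
The first Monday is therefore December 4 (3 days later).
The second Monday is 4 + 1×7 = December 11.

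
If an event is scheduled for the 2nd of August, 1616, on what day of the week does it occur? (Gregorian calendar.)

Tuesday

Doomsday rule: the anchor day for the 1600s is Tuesday. For year 16: 16÷12 = 1 r 4, and 4÷4 = 1, so 1+4+1 = 6.
Tuesday + 6 ≡ Monday — that's 1616's doomsday.
In August the doomsday date is Aug 8.
Aug 2 is 6 days before Aug 8; 6 mod 7 = 6, so Monday − 6 = Tuesday.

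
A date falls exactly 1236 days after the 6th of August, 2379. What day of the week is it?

Friday

First find the weekday of Aug 6, 2379. Doomsday rule: the anchor day for the 2300s is Wednesday. For year 79: 79÷12 = 6 r 7, and 7÷4 = 1, so 6+7+1 = 14.
Wednesday + 14 ≡ Wednesday — that's 2379's doomsday.
In August the doomsday date is Aug 8.
Aug 6 is 2 days before Aug 8; 2 mod 7 = 2, so Wednesday − 2 = Monday.
1236 mod 7 = 4, so 1236 days after a Monday is Monday + 4 = Friday.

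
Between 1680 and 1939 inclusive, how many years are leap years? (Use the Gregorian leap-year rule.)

Multiples of 4 in [1680,1939]: 65.
Of those, multiples of 100: 3 (not leap unless ÷400).
Multiples of 400: 0.
Leap years = 65 − 3 + 0 = 62.

62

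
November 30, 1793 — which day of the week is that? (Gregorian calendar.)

Doomsday rule: the anchor day for the 1700s is Sunday. For year 93: 93÷12 = 7 r 9, and 9÷4 = 2, so 7+9+2 = 18.
Sunday + 18 ≡ Thursday — that's 1793's doomsday.
In November the doomsday date is Nov 7.
Nov 30 is 23 days after Nov 7; 23 mod 7 = 2, so Thursday + 2 = Saturday.

Saturday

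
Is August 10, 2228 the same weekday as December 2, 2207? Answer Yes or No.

From Dec 2, 2207 to Aug 10, 2228 is 7557 days.
7557 mod 7 = 4, so they are different weekdays.
(Dec 2, 2207 is a Wednesday; Aug 10, 2228 is a Sunday.)

No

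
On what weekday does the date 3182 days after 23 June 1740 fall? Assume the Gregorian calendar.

Monday

Jun 23, 1740 is a Thursday.
3182 mod 7 = 4, so 3182 days after a Thursday is Thursday + 4 = Monday.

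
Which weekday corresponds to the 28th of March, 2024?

Thursday

Doomsday rule: the anchor day for the 2000s is Tuesday. For year 24: 24÷12 = 2 r 0, and 0÷4 = 0, so 2+0+0 = 2.
Tuesday + 2 ≡ Thursday — that's 2024's doomsday.
In March the doomsday date is Mar 14.
Mar 28 is 14 days after Mar 14; 14 mod 7 = 0, so Thursday + 0 = Thursday.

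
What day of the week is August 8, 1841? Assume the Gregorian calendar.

January 1, 1841 is a Friday.
Jan 1, 1841 → Feb 1, 1841: 31 days (January has 31).
Feb 1, 1841 → Mar 1, 1841: 28 days (February has 28).
Mar 1, 1841 → Apr 1, 1841: 31 days (March has 31).
Apr 1, 1841 → May 1, 1841: 30 days (April has 30).
May 1, 1841 → Jun 1, 1841: 31 days (May has 31).
Jun 1, 1841 → Jul 1, 1841: 30 days (June has 30).
Jul 1, 1841 → Aug 1, 1841: 31 days (July has 31).
Aug 1, 1841 → Aug 8, 1841: 7 days.
Total: 219 days.
219 mod 7 = 2, so Friday + 2 = Sunday.

Sunday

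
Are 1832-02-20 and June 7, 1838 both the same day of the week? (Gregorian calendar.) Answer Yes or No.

No

From Feb 20, 1832 to Jun 7, 1838 is 2299 days.
2299 mod 7 = 3, so they are different weekdays.
(Feb 20, 1832 is a Monday; Jun 7, 1838 is a Thursday.)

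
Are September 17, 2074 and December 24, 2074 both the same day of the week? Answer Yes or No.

From Sep 17, 2074 to Dec 24, 2074 is 98 days.
98 mod 7 = 0, so they are the same weekday.
(Sep 17, 2074 is a Monday; Dec 24, 2074 is a Monday.)

Yes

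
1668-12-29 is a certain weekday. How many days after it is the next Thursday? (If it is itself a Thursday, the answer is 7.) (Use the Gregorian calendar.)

Dec 29, 1668 is a Saturday.
From Saturday to the next Thursday is 5 days.

5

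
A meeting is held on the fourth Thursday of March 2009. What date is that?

March 1, 2009 is a Sunday.
The first Thursday is therefore March 5 (4 days later).
The fourth Thursday is 5 + 3×7 = March 26.

March 26, 2009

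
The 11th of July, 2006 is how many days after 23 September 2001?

1752

Sep 23, 2001 → Sep 23, 2002: 365 days.
Sep 23, 2002 → Sep 23, 2003: 365 days.
Sep 23, 2003 → Sep 23, 2004: 366 days (Feb 29, 2004 is in that span).
Sep 23, 2004 → Sep 23, 2005: 365 days.
Sep 23, 2005 → Oct 23, 2005: 30 days (September has 30).
Oct 23, 2005 → Nov 23, 2005: 31 days (October has 31).
Nov 23, 2005 → Dec 23, 2005: 30 days (November has 30).
Dec 23, 2005 → Jan 23, 2006: 31 days (December has 31).
Jan 23, 2006 → Feb 23, 2006: 31 days (January has 31).
Feb 23, 2006 → Mar 23, 2006: 28 days (February has 28).
Mar 23, 2006 → Apr 23, 2006: 31 days (March has 31).
Apr 23, 2006 → May 23, 2006: 30 days (April has 30).
May 23, 2006 → Jun 23, 2006: 31 days (May has 31).
Jun 23, 2006 → Jul 11, 2006: 18 days.
Total: 1752 days.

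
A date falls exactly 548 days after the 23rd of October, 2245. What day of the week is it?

Oct 23, 2245 is a Thursday.
548 mod 7 = 2, so 548 days after a Thursday is Thursday + 2 = Saturday.

Saturday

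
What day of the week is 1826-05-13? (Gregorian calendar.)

Doomsday rule: the anchor day for the 1800s is Friday. For year 26: 26÷12 = 2 r 2, and 2÷4 = 0, so 2+2+0 = 4.
Friday + 4 ≡ Tuesday — that's 1826's doomsday.
In May the doomsday date is May 9.
May 13 is 4 days after May 9; 4 mod 7 = 4, so Tuesday + 4 = Saturday.

Saturday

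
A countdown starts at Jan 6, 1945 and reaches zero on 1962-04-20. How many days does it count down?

Jan 6, 1945 → Jan 6, 1946: 365 days.
Jan 6, 1946 → Jan 6, 1947: 365 days.
Jan 6, 1947 → Jan 6, 1948: 365 days.
Jan 6, 1948 → Jan 6, 1949: 366 days (Feb 29, 1948 is in that span).
Jan 6, 1949 → Jan 6, 1950: 365 days.
Jan 6, 1950 → Jan 6, 1951: 365 days.
Jan 6, 1951 → Jan 6, 1952: 365 days.
Jan 6, 1952 → Jan 6, 1953: 366 days (Feb 29, 1952 is in that span).
Jan 6, 1953 → Jan 6, 1954: 365 days.
Jan 6, 1954 → Jan 6, 1955: 365 days.
Jan 6, 1955 → Jan 6, 1956: 365 days.
Jan 6, 1956 → Jan 6, 1957: 366 days (Feb 29, 1956 is in that span).
Jan 6, 1957 → Jan 6, 1958: 365 days.
Jan 6, 1958 → Jan 6, 1959: 365 days.
Jan 6, 1959 → Jan 6, 1960: 365 days.
Jan 6, 1960 → Jan 6, 1961: 366 days (Feb 29, 1960 is in that span).
Jan 6, 1961 → Jan 6, 1962: 365 days.
Jan 6, 1962 → Feb 6, 1962: 31 days (January has 31).
Feb 6, 1962 → Mar 6, 1962: 28 days (February has 28).
Mar 6, 1962 → Apr 6, 1962: 31 days (March has 31).
Apr 6, 1962 → Apr 20, 1962: 14 days.
Total: 6313 days.

6313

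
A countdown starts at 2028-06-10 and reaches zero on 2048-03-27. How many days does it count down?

7230

Jun 10, 2028 → Jun 10, 2029: 365 days.
Jun 10, 2029 → Jun 10, 2030: 365 days.
Jun 10, 2030 → Jun 10, 2031: 365 days.
Jun 10, 2031 → Jun 10, 2032: 366 days (Feb 29, 2032 is in that span).
Jun 10, 2032 → Jun 10, 2033: 365 days.
Jun 10, 2033 → Jun 10, 2034: 365 days.
Jun 10, 2034 → Jun 10, 2035: 365 days.
Jun 10, 2035 → Jun 10, 2036: 366 days (Feb 29, 2036 is in that span).
Jun 10, 2036 → Jun 10, 2037: 365 days.
Jun 10, 2037 → Jun 10, 2038: 365 days.
Jun 10, 2038 → Jun 10, 2039: 365 days.
Jun 10, 2039 → Jun 10, 2040: 366 days (Feb 29, 2040 is in that span).
Jun 10, 2040 → Jun 10, 2041: 365 days.
Jun 10, 2041 → Jun 10, 2042: 365 days.
Jun 10, 2042 → Jun 10, 2043: 365 days.
Jun 10, 2043 → Jun 10, 2044: 366 days (Feb 29, 2044 is in that span).
Jun 10, 2044 → Jun 10, 2045: 365 days.
Jun 10, 2045 → Jun 10, 2046: 365 days.
Jun 10, 2046 → Jun 10, 2047: 365 days.
Jun 10, 2047 → Jul 10, 2047: 30 days (June has 30).
Jul 10, 2047 → Aug 10, 2047: 31 days (July has 31).
Aug 10, 2047 → Sep 10, 2047: 31 days (August has 31).
Sep 10, 2047 → Oct 10, 2047: 30 days (September has 30).
Oct 10, 2047 → Nov 10, 2047: 31 days (October has 31).
Nov 10, 2047 → Dec 10, 2047: 30 days (November has 30).
Dec 10, 2047 → Jan 10, 2048: 31 days (December has 31).
Jan 10, 2048 → Feb 10, 2048: 31 days (January has 31).
Feb 10, 2048 → Mar 10, 2048: 29 days (February has 29).
Mar 10, 2048 → Mar 27, 2048: 17 days.
Total: 7230 days.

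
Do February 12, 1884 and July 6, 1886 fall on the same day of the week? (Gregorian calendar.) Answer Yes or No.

From Feb 12, 1884 to Jul 6, 1886 is 875 days.
875 mod 7 = 0, so they are the same weekday.
(Feb 12, 1884 is a Tuesday; Jul 6, 1886 is a Tuesday.)

Yes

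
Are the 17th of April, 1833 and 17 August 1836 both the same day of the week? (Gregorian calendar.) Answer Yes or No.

From Apr 17, 1833 to Aug 17, 1836 is 1218 days.
1218 mod 7 = 0, so they are the same weekday.
(Apr 17, 1833 is a Wednesday; Aug 17, 1836 is a Wednesday.)

Yes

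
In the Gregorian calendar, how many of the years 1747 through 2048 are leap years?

74

Multiples of 4 in [1747,2048]: 76.
Of those, multiples of 100: 3 (not leap unless ÷400).
Multiples of 400: 1.
Leap years = 76 − 3 + 1 = 74.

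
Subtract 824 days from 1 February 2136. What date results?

−365 (one year) → Feb 1, 2135 (459 left).
−365 (one year) → Feb 1, 2134 (94 left).
−1 → Jan 31, 2134 (end of Jan, 31 days; 93 left).
−31 → Dec 31, 2133 (end of Dec, 31 days; 62 left).
−31 → Nov 30, 2133 (end of Nov, 30 days; 31 left).
−30 → Oct 31, 2133 (end of Oct, 31 days; 1 left).
−1 → Oct 30, 2133.

October 30, 2133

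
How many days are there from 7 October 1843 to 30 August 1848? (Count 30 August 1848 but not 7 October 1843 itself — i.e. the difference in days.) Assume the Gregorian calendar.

1789

Oct 7, 1843 → Oct 7, 1844: 366 days (Feb 29, 1844 is in that span).
Oct 7, 1844 → Oct 7, 1845: 365 days.
Oct 7, 1845 → Oct 7, 1846: 365 days.
Oct 7, 1846 → Oct 7, 1847: 365 days.
Oct 7, 1847 → Nov 7, 1847: 31 days (October has 31).
Nov 7, 1847 → Dec 7, 1847: 30 days (November has 30).
Dec 7, 1847 → Jan 7, 1848: 31 days (December has 31).
Jan 7, 1848 → Feb 7, 1848: 31 days (January has 31).
Feb 7, 1848 → Mar 7, 1848: 29 days (February has 29).
Mar 7, 1848 → Apr 7, 1848: 31 days (March has 31).
Apr 7, 1848 → May 7, 1848: 30 days (April has 30).
May 7, 1848 → Jun 7, 1848: 31 days (May has 31).
Jun 7, 1848 → Jul 7, 1848: 30 days (June has 30).
Jul 7, 1848 → Aug 7, 1848: 31 days (July has 31).
Aug 7, 1848 → Aug 30, 1848: 23 days.
Total: 1789 days.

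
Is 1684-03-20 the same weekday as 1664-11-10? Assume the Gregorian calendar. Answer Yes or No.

From Nov 10, 1664 to Mar 20, 1684 is 7070 days.
7070 mod 7 = 0, so they are the same weekday.
(Nov 10, 1664 is a Monday; Mar 20, 1684 is a Monday.)

Yes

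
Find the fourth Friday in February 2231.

February 1, 2231 is a Tuesday.
The first Friday is therefore February 4 (3 days later).
The fourth Friday is 4 + 3×7 = February 25.

February 25, 2231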